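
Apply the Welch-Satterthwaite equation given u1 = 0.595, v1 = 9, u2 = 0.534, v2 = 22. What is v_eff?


uc = sqrt(u1^2 + u2^2) = sqrt(0.595^2 + 0.534^2) = 0.79948796
v_eff = uc^4 / (u1^4/v1 + u2^4/v2)
= 0.79948796^4 / (0.595^4/9 + 0.534^4/22)
= 0.40855235 / 0.017622055
v_eff = 23.1841

23.1841


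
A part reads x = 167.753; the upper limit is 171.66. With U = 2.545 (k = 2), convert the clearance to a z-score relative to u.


u = U / k = 2.545 / 2 = 1.2725
margin = |USL - x| = |171.66 - 167.753| = 3.907
z = margin / u = 3.907 / 1.2725
z = 3.0703

3.0703


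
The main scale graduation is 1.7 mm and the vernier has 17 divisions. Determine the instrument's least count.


LC = MSD / n_div
= 1.7 / 17
= 0.1000

0.1000


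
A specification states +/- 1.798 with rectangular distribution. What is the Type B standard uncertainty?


u_B = half_width / sqrt(3)
u_B = 1.798 / 1.7320508
u_B = 1.0381

1.0381


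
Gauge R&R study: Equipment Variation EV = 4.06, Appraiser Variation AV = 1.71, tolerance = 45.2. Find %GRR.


GRR = sqrt(EV^2 + AV^2) = sqrt(4.06^2 + 1.71^2) = 4.4054171
%GRR = GRR / tol * 100 = 4.4054171 / 45.2 * 100
%GRR = 9.7465

9.7465


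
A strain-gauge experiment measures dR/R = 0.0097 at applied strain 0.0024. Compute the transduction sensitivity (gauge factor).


GF = (dR/R) / epsilon
= 0.0097 / 0.0024
= 4.0417

4.0417


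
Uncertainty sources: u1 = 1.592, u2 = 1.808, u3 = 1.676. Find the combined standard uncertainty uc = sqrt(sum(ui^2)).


uc = sqrt(1.592^2 + 1.808^2 + 1.676^2)
uc = sqrt(8.612304)
uc = 2.9347

2.9347


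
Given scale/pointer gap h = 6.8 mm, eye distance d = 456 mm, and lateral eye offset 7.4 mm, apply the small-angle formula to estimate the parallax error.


error = h * offset / d
= 6.8 * 7.4 / 456
= 0.1104

0.1104


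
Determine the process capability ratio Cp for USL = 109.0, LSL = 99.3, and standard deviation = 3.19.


Cp = (USL - LSL) / (6 * sigma)
= (109.0 - 99.3) / (6 * 3.19)
= 9.7000 / 19.1400
= 0.5068

0.5068


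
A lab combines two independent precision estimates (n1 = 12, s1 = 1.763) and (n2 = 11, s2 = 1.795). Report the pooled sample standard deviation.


s_p = sqrt(((n1-1)*s1^2 + (n2-1)*s2^2) / (n1+n2-2))
numerator = (12-1)*1.763^2 + (11-1)*1.795^2 = 34.189859 + 32.22025 = 66.410109
denominator = 12 + 11 - 2 = 21
s_p^2 = 66.410109 / 21 = 3.1623861
s_p = sqrt(3.1623861) = 1.7783

1.7783


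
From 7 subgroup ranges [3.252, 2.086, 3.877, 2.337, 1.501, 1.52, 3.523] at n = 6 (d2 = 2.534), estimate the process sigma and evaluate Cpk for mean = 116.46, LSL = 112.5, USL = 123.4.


R_bar = (3.252 + 2.086 + 3.877 + 2.337 + 1.501 + 1.52 + 3.523) / 7 = 2.5851429
sigma = R_bar / d2 = 2.5851429 / 2.534 = 1.0201827
Cp = (USL - LSL)/(6*sigma) = (123.4 - 112.5)/(6*1.0201827) = 1.7807
Cpu = (123.4 - 116.46)/(3*1.0201827) = 2.2676
Cpl = (116.46 - 112.5)/(3*1.0201827) = 1.2939
Cpk = min(Cpu, Cpl) = 1.2939

1.2939


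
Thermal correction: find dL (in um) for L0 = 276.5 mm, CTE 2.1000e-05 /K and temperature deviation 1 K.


dL = L * alpha * dT
= 276.5 * 2.1000e-05 * 1
= 0.0058065 mm
dL_um = 0.0058065 * 1000 = 5.8065 um

5.8065


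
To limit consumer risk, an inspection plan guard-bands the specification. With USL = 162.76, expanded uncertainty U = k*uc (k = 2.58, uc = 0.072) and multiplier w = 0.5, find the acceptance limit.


U = k * uc = 2.58 * 0.072 = 0.18576
guard band g = w * U = 0.5 * 0.18576 = 0.09288
AL = USL - g = 162.76 - 0.09288
AL = 162.6671

162.6671


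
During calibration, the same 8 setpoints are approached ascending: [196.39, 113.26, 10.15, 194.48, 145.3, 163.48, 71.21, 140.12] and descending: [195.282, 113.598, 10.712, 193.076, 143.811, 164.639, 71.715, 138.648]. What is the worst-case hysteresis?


|196.39 - 195.282| = 1.1080
|113.26 - 113.598| = 0.3380
|10.15 - 10.712| = 0.5620
|194.48 - 193.076| = 1.4040
|145.3 - 143.811| = 1.4890
|163.48 - 164.639| = 1.1590
|71.21 - 71.715| = 0.5050
|140.12 - 138.648| = 1.4720
hysteresis = max(diffs) = 1.4890

1.4890


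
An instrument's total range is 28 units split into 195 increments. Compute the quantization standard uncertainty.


resolution = range / divisions
resolution = 28 / 195 = 0.14358974
u_res = resolution / (2*sqrt(3))
u_res = 0.14358974 / 3.4641016
u_res = 0.0415

0.0415


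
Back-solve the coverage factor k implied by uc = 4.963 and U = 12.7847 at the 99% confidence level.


k = U / uc
k = 12.7847 / 4.963
k = 2.576

2.576


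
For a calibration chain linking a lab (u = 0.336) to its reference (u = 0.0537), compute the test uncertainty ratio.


TUR = u_lab / u_ref
= 0.336 / 0.0537
= 6.2570

6.2570


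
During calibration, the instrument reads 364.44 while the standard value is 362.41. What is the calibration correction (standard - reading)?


Correction = standard - reading
= 362.41 - 364.44
= -2.0300

-2.0300


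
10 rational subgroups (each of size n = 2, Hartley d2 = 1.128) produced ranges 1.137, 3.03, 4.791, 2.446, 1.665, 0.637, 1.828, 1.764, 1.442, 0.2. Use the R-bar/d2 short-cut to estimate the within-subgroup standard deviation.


R_bar = (1.137 + 3.03 + 4.791 + 2.446 + 1.665 + 0.637 + 1.828 + 1.764 + 1.442 + 0.2) / 10
R_bar = 18.94 / 10 = 1.894
sigma_hat = R_bar / d2 = 1.894 / 1.128 = 1.6791

1.6791


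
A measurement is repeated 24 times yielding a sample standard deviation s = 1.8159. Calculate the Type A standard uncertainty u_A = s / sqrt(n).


u_A = s / sqrt(n)
u_A = 1.8159 / sqrt(24)
u_A = 1.8159 / 4.8989795
u_A = 0.3707

0.3707


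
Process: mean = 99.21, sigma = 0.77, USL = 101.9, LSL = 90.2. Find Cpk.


Cpu = (USL - mean) / (3*sigma) = (101.9 - 99.21) / (3*0.77) = 1.1645
Cpl = (mean - LSL) / (3*sigma) = (99.21 - 90.2) / (3*0.77) = 3.9004
Cpk = min(Cpu, Cpl) = 1.1645

1.1645


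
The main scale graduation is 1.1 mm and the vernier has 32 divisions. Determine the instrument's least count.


LC = MSD / n_div
= 1.1 / 32
= 0.0344

0.0344


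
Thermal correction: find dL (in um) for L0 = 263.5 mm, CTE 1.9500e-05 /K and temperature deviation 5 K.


dL = L * alpha * dT
= 263.5 * 1.9500e-05 * 5
= 0.0256913 mm
dL_um = 0.0256913 * 1000 = 25.6913 um

25.6913


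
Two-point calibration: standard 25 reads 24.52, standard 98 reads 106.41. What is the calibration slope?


slope = (y2 - y1) / (x2 - x1)
= (106.41 - 24.52) / (98 - 25)
= 81.8900 / 73
= 1.1218

1.1218


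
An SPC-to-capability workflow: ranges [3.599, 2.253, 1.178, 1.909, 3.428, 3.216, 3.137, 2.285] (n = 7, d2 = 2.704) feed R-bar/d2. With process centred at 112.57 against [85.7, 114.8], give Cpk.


R_bar = (3.599 + 2.253 + 1.178 + 1.909 + 3.428 + 3.216 + 3.137 + 2.285) / 8 = 2.625625
sigma = R_bar / d2 = 2.625625 / 2.704 = 0.97101516
Cp = (USL - LSL)/(6*sigma) = (114.8 - 85.7)/(6*0.97101516) = 4.9948
Cpu = (114.8 - 112.57)/(3*0.97101516) = 0.7655
Cpl = (112.57 - 85.7)/(3*0.97101516) = 9.2240
Cpk = min(Cpu, Cpl) = 0.7655

0.7655


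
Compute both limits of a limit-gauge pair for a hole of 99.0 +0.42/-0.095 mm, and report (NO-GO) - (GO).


GO = nominal - lower_tol (smallest hole = maximum material condition)
GO = 99.0 - 0.095 = 98.905
NO-GO = nominal + upper_tol (largest hole = least material condition)
NO-GO = 99.0 + 0.42 = 99.42
spread = NO-GO - GO = 99.42 - 98.905 = 0.5150

0.5150


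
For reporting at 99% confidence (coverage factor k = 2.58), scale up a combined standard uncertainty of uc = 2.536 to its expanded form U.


U = k * uc
U = 2.58 * 2.536
U = 6.5429

6.5429


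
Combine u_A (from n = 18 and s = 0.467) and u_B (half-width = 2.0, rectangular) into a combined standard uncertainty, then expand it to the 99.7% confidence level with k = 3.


u_A = s / sqrt(n) = 0.467 / sqrt(18) = 0.11007296
u_B = half_width / sqrt(3) = 2.0 / sqrt(3) = 1.1547005
uc = sqrt(u_A^2 + u_B^2) = sqrt(0.11007296^2 + 1.1547005^2) = 1.159935
U = k * uc = 3 * 1.159935
U = 3.4798

3.4798


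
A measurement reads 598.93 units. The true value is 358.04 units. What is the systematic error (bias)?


Systematic error = measured - true
= 598.93 - 358.04
= 240.8900

240.8900


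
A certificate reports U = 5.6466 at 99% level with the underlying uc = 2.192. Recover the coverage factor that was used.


k = U / uc
k = 5.6466 / 2.192
k = 2.576

2.576


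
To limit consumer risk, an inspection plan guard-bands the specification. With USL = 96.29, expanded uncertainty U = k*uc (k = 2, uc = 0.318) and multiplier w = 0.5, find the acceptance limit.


U = k * uc = 2 * 0.318 = 0.636
guard band g = w * U = 0.5 * 0.636 = 0.318
AL = USL - g = 96.29 - 0.318
AL = 95.9720

95.9720


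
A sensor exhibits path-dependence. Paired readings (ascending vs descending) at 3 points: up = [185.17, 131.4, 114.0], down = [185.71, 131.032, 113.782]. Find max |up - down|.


|185.17 - 185.71| = 0.5400
|131.4 - 131.032| = 0.3680
|114.0 - 113.782| = 0.2180
hysteresis = max(diffs) = 0.5400

0.5400


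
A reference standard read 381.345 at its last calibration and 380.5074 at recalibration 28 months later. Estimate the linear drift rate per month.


rate = (v2 - v1) / months
= (380.5074 - 381.345) / 28
= -0.8376 / 28
= -0.0299

-0.0299


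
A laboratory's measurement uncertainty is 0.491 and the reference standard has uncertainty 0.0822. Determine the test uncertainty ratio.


TUR = u_lab / u_ref
= 0.491 / 0.0822
= 5.9732

5.9732


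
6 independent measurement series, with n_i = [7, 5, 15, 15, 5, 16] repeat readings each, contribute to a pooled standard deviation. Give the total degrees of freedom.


nu = sum_i (n_i - 1)
nu = ((7 - 1) + (5 - 1) + (15 - 1) + (15 - 1) + (5 - 1) + (16 - 1))
nu = 6 + 4 + 14 + 14 + 4 + 15
nu = 57

57


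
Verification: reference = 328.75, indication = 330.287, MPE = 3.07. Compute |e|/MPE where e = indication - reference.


e = indication - reference = 330.287 - 328.75 = 1.5370
|e| = 1.5370
ratio = |e| / MPE = 1.5370 / 3.07
ratio = 0.5007

0.5007


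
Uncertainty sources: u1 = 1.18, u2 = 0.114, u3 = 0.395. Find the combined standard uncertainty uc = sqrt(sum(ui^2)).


uc = sqrt(1.18^2 + 0.114^2 + 0.395^2)
uc = sqrt(1.561421)
uc = 1.2496

1.2496


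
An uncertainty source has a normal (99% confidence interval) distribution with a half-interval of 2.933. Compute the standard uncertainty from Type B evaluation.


u_B = half_width / 2.576
u_B = 2.933 / 2.576
u_B = 1.1386

1.1386


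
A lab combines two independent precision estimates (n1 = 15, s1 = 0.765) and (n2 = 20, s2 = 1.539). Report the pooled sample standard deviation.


s_p = sqrt(((n1-1)*s1^2 + (n2-1)*s2^2) / (n1+n2-2))
numerator = (15-1)*0.765^2 + (20-1)*1.539^2 = 8.19315 + 45.001899 = 53.195049
denominator = 15 + 20 - 2 = 33
s_p^2 = 53.195049 / 33 = 1.6119712
s_p = sqrt(1.6119712) = 1.2696

1.2696


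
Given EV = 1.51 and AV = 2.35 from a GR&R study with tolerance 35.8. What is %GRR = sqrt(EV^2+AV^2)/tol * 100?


GRR = sqrt(EV^2 + AV^2) = sqrt(1.51^2 + 2.35^2) = 2.7933134
%GRR = GRR / tol * 100 = 2.7933134 / 35.8 * 100
%GRR = 7.8026

7.8026


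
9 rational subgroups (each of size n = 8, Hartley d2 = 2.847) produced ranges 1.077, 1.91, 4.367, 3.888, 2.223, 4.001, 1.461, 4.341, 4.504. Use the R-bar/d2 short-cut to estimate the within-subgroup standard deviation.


R_bar = (1.077 + 1.91 + 4.367 + 3.888 + 2.223 + 4.001 + 1.461 + 4.341 + 4.504) / 9
R_bar = 27.772 / 9 = 3.0857778
sigma_hat = R_bar / d2 = 3.0857778 / 2.847 = 1.0839

1.0839


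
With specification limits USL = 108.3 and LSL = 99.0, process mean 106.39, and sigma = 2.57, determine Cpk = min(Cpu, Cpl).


Cpu = (USL - mean) / (3*sigma) = (108.3 - 106.39) / (3*2.57) = 0.2477
Cpl = (mean - LSL) / (3*sigma) = (106.39 - 99.0) / (3*2.57) = 0.9585
Cpk = min(Cpu, Cpl) = 0.2477

0.2477


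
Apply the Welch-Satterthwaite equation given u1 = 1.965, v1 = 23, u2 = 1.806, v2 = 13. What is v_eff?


uc = sqrt(u1^2 + u2^2) = sqrt(1.965^2 + 1.806^2) = 2.6688689
v_eff = uc^4 / (u1^4/v1 + u2^4/v2)
= 2.6688689^4 / (1.965^4/23 + 1.806^4/13)
= 50.735152 / 1.4665483
v_eff = 34.5949

34.5949


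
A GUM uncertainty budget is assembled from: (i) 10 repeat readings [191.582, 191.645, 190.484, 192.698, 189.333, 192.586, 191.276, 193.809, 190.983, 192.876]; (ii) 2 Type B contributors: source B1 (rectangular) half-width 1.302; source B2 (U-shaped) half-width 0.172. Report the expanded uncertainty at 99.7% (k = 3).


mean = (191.582 + 191.645 + 190.484 + 192.698 + 189.333 + 192.586 + 191.276 + 193.809 + 190.983 + 192.876) / 10 = 191.7272
s = sqrt(sum((x - mean)^2)/(n-1)) = 1.3079508
u_A = s / sqrt(n) = 1.3079508 / sqrt(10) = 0.41361036
u_B1 = 1.302 / sqrt(3) = 0.75171005
u_B2 = 0.172 / sqrt(2) = 0.12162237
uc = sqrt(0.41361036^2 + 0.75171005^2 + 0.12162237^2) = 0.86656421
U = k * uc = 3 * 0.86656421
U = 2.5997

2.5997


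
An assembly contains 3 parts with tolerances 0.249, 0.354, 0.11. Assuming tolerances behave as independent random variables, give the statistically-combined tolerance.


RSS = sqrt(0.249^2 + 0.354^2 + 0.11^2)
= sqrt(0.199417)
= 0.4466

0.4466


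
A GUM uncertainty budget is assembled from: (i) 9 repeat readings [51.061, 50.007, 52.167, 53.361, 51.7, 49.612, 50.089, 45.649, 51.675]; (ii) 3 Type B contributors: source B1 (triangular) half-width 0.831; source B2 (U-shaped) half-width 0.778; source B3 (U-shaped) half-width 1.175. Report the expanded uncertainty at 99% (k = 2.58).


mean = (51.061 + 50.007 + 52.167 + 53.361 + 51.7 + 49.612 + 50.089 + 45.649 + 51.675) / 9 = 50.59122222
s = sqrt(sum((x - mean)^2)/(n-1)) = 2.2010616
u_A = s / sqrt(n) = 2.2010616 / sqrt(9) = 0.7336872
u_B1 = 0.831 / sqrt(6) = 0.33925433
u_B2 = 0.778 / sqrt(2) = 0.55012908
u_B3 = 1.175 / sqrt(2) = 0.83085047
uc = sqrt(0.7336872^2 + 0.33925433^2 + 0.55012908^2 + 0.83085047^2) = 1.2830997
U = k * uc = 2.58 * 1.2830997
U = 3.3104

3.3104


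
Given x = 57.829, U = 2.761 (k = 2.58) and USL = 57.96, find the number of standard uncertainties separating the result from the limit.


u = U / k = 2.761 / 2.58 = 1.070155
margin = |USL - x| = |57.96 - 57.829| = 0.131
z = margin / u = 0.131 / 1.070155
z = 0.1224

0.1224


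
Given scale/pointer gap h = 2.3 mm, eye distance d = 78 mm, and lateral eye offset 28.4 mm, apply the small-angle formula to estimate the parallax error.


error = h * offset / d
= 2.3 * 28.4 / 78
= 0.8374

0.8374


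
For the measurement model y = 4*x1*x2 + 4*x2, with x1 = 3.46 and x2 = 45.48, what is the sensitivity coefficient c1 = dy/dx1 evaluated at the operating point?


y = 4*x1*x2 + 4*x2
dy/dx1 = 4*x2
Evaluate at x2 = 45.48: c1 = 4 * 45.48
c1 = 181.9200

181.9200


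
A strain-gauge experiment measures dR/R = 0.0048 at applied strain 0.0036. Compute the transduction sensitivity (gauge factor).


GF = (dR/R) / epsilon
= 0.0048 / 0.0036
= 1.3333

1.3333


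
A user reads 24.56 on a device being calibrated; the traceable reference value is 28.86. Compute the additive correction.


Correction = standard - reading
= 28.86 - 24.56
= 4.3000

4.3000


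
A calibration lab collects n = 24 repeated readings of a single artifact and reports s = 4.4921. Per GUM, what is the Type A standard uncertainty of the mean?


u_A = s / sqrt(n)
u_A = 4.4921 / sqrt(24)
u_A = 4.4921 / 4.8989795
u_A = 0.9169

0.9169


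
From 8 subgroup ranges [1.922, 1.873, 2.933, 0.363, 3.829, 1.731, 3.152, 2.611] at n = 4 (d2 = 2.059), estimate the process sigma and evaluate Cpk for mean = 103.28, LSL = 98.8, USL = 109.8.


R_bar = (1.922 + 1.873 + 2.933 + 0.363 + 3.829 + 1.731 + 3.152 + 2.611) / 8 = 2.30175
sigma = R_bar / d2 = 2.30175 / 2.059 = 1.117897
Cp = (USL - LSL)/(6*sigma) = (109.8 - 98.8)/(6*1.117897) = 1.6400
Cpu = (109.8 - 103.28)/(3*1.117897) = 1.9441
Cpl = (103.28 - 98.8)/(3*1.117897) = 1.3358
Cpk = min(Cpu, Cpl) = 1.3358

1.3358


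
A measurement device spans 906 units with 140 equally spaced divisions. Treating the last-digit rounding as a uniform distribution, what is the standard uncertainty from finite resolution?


resolution = range / divisions
resolution = 906 / 140 = 6.4714286
u_res = resolution / (2*sqrt(3))
u_res = 6.4714286 / 3.4641016
u_res = 1.8681

1.8681


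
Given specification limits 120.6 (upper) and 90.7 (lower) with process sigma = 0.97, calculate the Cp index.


Cp = (USL - LSL) / (6 * sigma)
= (120.6 - 90.7) / (6 * 0.97)
= 29.9000 / 5.8200
= 5.1375

5.1375


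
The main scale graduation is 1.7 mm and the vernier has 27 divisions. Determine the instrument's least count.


LC = MSD / n_div
= 1.7 / 27
= 0.0630

0.0630


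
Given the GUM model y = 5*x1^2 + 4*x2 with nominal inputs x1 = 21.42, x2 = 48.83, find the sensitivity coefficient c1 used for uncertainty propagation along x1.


y = 5*x1^2 + 4*x2
dy/dx1 = 2*5*x1
Evaluate at x1 = 21.42: c1 = 10 * 21.42
c1 = 214.2000

214.2000


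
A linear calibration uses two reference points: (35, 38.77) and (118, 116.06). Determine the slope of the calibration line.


slope = (y2 - y1) / (x2 - x1)
= (116.06 - 38.77) / (118 - 35)
= 77.2900 / 83
= 0.9312

0.9312


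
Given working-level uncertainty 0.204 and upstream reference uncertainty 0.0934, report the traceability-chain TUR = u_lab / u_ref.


TUR = u_lab / u_ref
= 0.204 / 0.0934
= 2.1842

2.1842


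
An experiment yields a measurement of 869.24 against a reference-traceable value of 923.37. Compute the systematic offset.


Systematic error = measured - true
= 869.24 - 923.37
= -54.1300

-54.1300


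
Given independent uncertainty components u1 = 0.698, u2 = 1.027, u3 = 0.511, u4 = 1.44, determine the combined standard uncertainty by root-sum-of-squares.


uc = sqrt(0.698^2 + 1.027^2 + 0.511^2 + 1.44^2)
uc = sqrt(3.876654)
uc = 1.9689

1.9689


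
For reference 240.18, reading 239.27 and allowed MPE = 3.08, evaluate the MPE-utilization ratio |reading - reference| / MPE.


e = indication - reference = 239.27 - 240.18 = -0.9100
|e| = 0.9100
ratio = |e| / MPE = 0.9100 / 3.08
ratio = 0.2955

0.2955


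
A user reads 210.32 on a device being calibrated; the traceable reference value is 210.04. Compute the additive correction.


Correction = standard - reading
= 210.04 - 210.32
= -0.2800

-0.2800


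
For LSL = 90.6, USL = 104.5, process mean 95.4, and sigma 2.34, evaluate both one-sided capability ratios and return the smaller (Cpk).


Cpu = (USL - mean) / (3*sigma) = (104.5 - 95.4) / (3*2.34) = 1.2963
Cpl = (mean - LSL) / (3*sigma) = (95.4 - 90.6) / (3*2.34) = 0.6838
Cpk = min(Cpu, Cpl) = 0.6838

0.6838


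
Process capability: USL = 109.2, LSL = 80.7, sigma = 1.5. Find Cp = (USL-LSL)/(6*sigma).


Cp = (USL - LSL) / (6 * sigma)
= (109.2 - 80.7) / (6 * 1.5)
= 28.5000 / 9.0000
= 3.1667

3.1667


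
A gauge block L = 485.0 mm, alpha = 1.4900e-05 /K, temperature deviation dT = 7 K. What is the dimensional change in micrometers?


dL = L * alpha * dT
= 485.0 * 1.4900e-05 * 7
= 0.0505855 mm
dL_um = 0.0505855 * 1000 = 50.5855 um

50.5855


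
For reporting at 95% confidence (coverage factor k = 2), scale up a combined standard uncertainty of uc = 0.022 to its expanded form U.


U = k * uc
U = 2 * 0.022
U = 0.0440

0.0440


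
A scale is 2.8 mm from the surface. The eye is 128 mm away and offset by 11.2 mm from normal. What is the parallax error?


error = h * offset / d
= 2.8 * 11.2 / 128
= 0.2450

0.2450


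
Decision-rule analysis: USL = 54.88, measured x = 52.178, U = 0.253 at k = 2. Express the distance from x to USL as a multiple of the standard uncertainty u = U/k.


u = U / k = 0.253 / 2 = 0.1265
margin = |USL - x| = |54.88 - 52.178| = 2.702
z = margin / u = 2.702 / 0.1265
z = 21.3597

21.3597


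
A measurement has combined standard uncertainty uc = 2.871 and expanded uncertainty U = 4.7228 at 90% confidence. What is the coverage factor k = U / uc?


k = U / uc
k = 4.7228 / 2.871
k = 1.645

1.645


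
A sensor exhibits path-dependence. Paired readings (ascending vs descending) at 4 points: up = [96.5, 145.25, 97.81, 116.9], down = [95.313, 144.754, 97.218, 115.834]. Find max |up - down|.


|96.5 - 95.313| = 1.1870
|145.25 - 144.754| = 0.4960
|97.81 - 97.218| = 0.5920
|116.9 - 115.834| = 1.0660
hysteresis = max(diffs) = 1.1870

1.1870


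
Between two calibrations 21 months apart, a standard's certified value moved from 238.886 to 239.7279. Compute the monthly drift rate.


rate = (v2 - v1) / months
= (239.7279 - 238.886) / 21
= 0.8419 / 21
= 0.0401

0.0401


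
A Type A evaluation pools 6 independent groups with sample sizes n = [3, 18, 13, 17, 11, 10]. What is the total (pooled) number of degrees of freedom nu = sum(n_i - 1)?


nu = sum_i (n_i - 1)
nu = ((3 - 1) + (18 - 1) + (13 - 1) + (17 - 1) + (11 - 1) + (10 - 1))
nu = 2 + 17 + 12 + 16 + 10 + 9
nu = 66

66


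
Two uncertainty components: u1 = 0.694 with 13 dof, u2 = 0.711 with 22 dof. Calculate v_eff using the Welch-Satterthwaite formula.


uc = sqrt(u1^2 + u2^2) = sqrt(0.694^2 + 0.711^2) = 0.99355775
v_eff = uc^4 / (u1^4/v1 + u2^4/v2)
= 0.99355775^4 / (0.694^4/13 + 0.711^4/22)
= 0.97447895 / 0.029460072
v_eff = 33.0780

33.0780


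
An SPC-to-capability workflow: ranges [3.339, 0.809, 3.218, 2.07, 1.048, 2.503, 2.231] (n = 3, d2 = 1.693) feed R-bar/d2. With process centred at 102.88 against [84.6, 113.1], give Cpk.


R_bar = (3.339 + 0.809 + 3.218 + 2.07 + 1.048 + 2.503 + 2.231) / 7 = 2.174
sigma = R_bar / d2 = 2.174 / 1.693 = 1.284111
Cp = (USL - LSL)/(6*sigma) = (113.1 - 84.6)/(6*1.284111) = 3.6991
Cpu = (113.1 - 102.88)/(3*1.284111) = 2.6529
Cpl = (102.88 - 84.6)/(3*1.284111) = 4.7452
Cpk = min(Cpu, Cpl) = 2.6529

2.6529


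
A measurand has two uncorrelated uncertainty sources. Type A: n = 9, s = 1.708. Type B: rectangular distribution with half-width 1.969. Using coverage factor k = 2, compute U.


u_A = s / sqrt(n) = 1.708 / sqrt(9) = 0.56933333
u_B = half_width / sqrt(3) = 1.969 / sqrt(3) = 1.1368027
uc = sqrt(u_A^2 + u_B^2) = sqrt(0.56933333^2 + 1.1368027^2) = 1.2714011
U = k * uc = 2 * 1.2714011
U = 2.5428

2.5428


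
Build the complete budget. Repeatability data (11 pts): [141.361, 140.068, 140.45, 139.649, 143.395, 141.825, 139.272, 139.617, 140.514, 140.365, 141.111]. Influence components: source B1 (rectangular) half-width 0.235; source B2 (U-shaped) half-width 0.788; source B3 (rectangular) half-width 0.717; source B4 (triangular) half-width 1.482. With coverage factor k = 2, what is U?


mean = (141.361 + 140.068 + 140.45 + 139.649 + 143.395 + 141.825 + 139.272 + 139.617 + 140.514 + 140.365 + 141.111) / 11 = 140.6933636
s = sqrt(sum((x - mean)^2)/(n-1)) = 1.1857245
u_A = s / sqrt(n) = 1.1857245 / sqrt(11) = 0.35750939
u_B1 = 0.235 / sqrt(3) = 0.13567731
u_B2 = 0.788 / sqrt(2) = 0.55720014
u_B3 = 0.717 / sqrt(3) = 0.41396014
u_B4 = 1.482 / sqrt(6) = 0.60502397
uc = sqrt(0.35750939^2 + 0.13567731^2 + 0.55720014^2 + 0.41396014^2 + 0.60502397^2) = 0.9970508
U = k * uc = 2 * 0.9970508
U = 1.9941

1.9941


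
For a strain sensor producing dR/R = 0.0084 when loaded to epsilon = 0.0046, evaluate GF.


GF = (dR/R) / epsilon
= 0.0084 / 0.0046
= 1.8261

1.8261


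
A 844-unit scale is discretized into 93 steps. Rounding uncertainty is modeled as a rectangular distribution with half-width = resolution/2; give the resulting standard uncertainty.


resolution = range / divisions
resolution = 844 / 93 = 9.0752688
u_res = resolution / (2*sqrt(3))
u_res = 9.0752688 / 3.4641016
u_res = 2.6198

2.6198


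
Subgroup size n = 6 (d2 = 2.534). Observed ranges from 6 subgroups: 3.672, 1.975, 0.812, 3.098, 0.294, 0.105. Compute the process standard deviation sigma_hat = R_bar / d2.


R_bar = (3.672 + 1.975 + 0.812 + 3.098 + 0.294 + 0.105) / 6
R_bar = 9.956 / 6 = 1.6593333
sigma_hat = R_bar / d2 = 1.6593333 / 2.534 = 0.6548

0.6548


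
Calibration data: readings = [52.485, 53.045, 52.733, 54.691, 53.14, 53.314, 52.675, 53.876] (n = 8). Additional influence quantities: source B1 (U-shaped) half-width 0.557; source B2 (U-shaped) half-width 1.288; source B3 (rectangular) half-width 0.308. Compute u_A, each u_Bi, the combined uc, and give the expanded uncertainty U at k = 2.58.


mean = (52.485 + 53.045 + 52.733 + 54.691 + 53.14 + 53.314 + 52.675 + 53.876) / 8 = 53.244875
s = sqrt(sum((x - mean)^2)/(n-1)) = 0.7279626
u_A = s / sqrt(n) = 0.7279626 / sqrt(8) = 0.25737365
u_B1 = 0.557 / sqrt(2) = 0.39385848
u_B2 = 1.288 / sqrt(2) = 0.91075353
u_B3 = 0.308 / sqrt(3) = 0.17782388
uc = sqrt(0.25737365^2 + 0.39385848^2 + 0.91075353^2 + 0.17782388^2) = 1.0404129
U = k * uc = 2.58 * 1.0404129
U = 2.6843

2.6843


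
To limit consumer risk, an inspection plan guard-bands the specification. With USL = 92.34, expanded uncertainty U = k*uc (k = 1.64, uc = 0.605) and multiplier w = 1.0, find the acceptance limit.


U = k * uc = 1.64 * 0.605 = 0.9922
guard band g = w * U = 1.0 * 0.9922 = 0.9922
AL = USL - g = 92.34 - 0.9922
AL = 91.3478

91.3478


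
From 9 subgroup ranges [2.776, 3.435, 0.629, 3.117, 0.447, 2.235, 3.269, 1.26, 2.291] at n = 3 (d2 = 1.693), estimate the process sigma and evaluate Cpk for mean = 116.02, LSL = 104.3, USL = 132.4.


R_bar = (2.776 + 3.435 + 0.629 + 3.117 + 0.447 + 2.235 + 3.269 + 1.26 + 2.291) / 9 = 2.1621111
sigma = R_bar / d2 = 2.1621111 / 1.693 = 1.2770887
Cp = (USL - LSL)/(6*sigma) = (132.4 - 104.3)/(6*1.2770887) = 3.6672
Cpu = (132.4 - 116.02)/(3*1.2770887) = 4.2753
Cpl = (116.02 - 104.3)/(3*1.2770887) = 3.0590
Cpk = min(Cpu, Cpl) = 3.0590

3.0590


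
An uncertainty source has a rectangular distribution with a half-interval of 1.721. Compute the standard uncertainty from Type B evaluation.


u_B = half_width / sqrt(3)
u_B = 1.721 / 1.7320508
u_B = 0.9936

0.9936


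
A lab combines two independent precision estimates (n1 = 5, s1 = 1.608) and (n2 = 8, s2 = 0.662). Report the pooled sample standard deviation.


s_p = sqrt(((n1-1)*s1^2 + (n2-1)*s2^2) / (n1+n2-2))
numerator = (5-1)*1.608^2 + (8-1)*0.662^2 = 10.342656 + 3.067708 = 13.410364
denominator = 5 + 8 - 2 = 11
s_p^2 = 13.410364 / 11 = 1.219124
s_p = sqrt(1.219124) = 1.1041

1.1041


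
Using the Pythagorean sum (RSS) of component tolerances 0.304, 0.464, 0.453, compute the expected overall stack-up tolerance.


RSS = sqrt(0.304^2 + 0.464^2 + 0.453^2)
= sqrt(0.512921)
= 0.7162

0.7162


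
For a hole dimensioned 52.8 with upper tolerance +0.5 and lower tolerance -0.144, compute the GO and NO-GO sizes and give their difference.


GO = nominal - lower_tol (smallest hole = maximum material condition)
GO = 52.8 - 0.144 = 52.656
NO-GO = nominal + upper_tol (largest hole = least material condition)
NO-GO = 52.8 + 0.5 = 53.3
spread = NO-GO - GO = 53.3 - 52.656 = 0.6440

0.6440


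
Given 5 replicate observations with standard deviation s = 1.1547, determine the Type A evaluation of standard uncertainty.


u_A = s / sqrt(n)
u_A = 1.1547 / sqrt(5)
u_A = 1.1547 / 2.236068
u_A = 0.5164

0.5164


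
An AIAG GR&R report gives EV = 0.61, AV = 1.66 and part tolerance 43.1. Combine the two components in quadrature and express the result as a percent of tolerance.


GRR = sqrt(EV^2 + AV^2) = sqrt(0.61^2 + 1.66^2) = 1.7685305
%GRR = GRR / tol * 100 = 1.7685305 / 43.1 * 100
%GRR = 4.1033

4.1033


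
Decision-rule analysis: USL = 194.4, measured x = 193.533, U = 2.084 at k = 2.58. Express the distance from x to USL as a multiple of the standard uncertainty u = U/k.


u = U / k = 2.084 / 2.58 = 0.80775194
margin = |USL - x| = |194.4 - 193.533| = 0.867
z = margin / u = 0.867 / 0.80775194
z = 1.0733

1.0733


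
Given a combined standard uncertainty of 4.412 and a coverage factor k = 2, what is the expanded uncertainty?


U = k * uc
U = 2 * 4.412
U = 8.8240

8.8240


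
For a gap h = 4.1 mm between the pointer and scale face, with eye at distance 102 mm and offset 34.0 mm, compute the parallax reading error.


error = h * offset / d
= 4.1 * 34.0 / 102
= 1.3667

1.3667


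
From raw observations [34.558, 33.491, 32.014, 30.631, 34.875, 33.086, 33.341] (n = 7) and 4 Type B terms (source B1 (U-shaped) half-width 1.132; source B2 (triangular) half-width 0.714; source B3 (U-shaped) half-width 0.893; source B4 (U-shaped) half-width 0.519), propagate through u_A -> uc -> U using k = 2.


mean = (34.558 + 33.491 + 32.014 + 30.631 + 34.875 + 33.086 + 33.341) / 7 = 33.14228571
s = sqrt(sum((x - mean)^2)/(n-1)) = 1.4577601
u_A = s / sqrt(n) = 1.4577601 / sqrt(7) = 0.55098153
u_B1 = 1.132 / sqrt(2) = 0.80044488
u_B2 = 0.714 / sqrt(6) = 0.29148928
u_B3 = 0.893 / sqrt(2) = 0.63144636
u_B4 = 0.519 / sqrt(2) = 0.36698842
uc = sqrt(0.55098153^2 + 0.80044488^2 + 0.29148928^2 + 0.63144636^2 + 0.36698842^2) = 1.2500655
U = k * uc = 2 * 1.2500655
U = 2.5001

2.5001


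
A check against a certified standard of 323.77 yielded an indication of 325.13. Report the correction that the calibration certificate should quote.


Correction = standard - reading
= 323.77 - 325.13
= -1.3600

-1.3600


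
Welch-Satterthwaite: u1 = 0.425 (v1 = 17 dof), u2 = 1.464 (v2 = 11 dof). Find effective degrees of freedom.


uc = sqrt(u1^2 + u2^2) = sqrt(0.425^2 + 1.464^2) = 1.5244412
v_eff = uc^4 / (u1^4/v1 + u2^4/v2)
= 1.5244412^4 / (0.425^4/17 + 1.464^4/11)
= 5.4006087 / 0.41952984
v_eff = 12.8730

12.8730


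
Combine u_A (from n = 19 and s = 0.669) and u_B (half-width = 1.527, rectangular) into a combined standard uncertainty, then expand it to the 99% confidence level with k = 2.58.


u_A = s / sqrt(n) = 0.669 / sqrt(19) = 0.15347913
u_B = half_width / sqrt(3) = 1.527 / sqrt(3) = 0.88161386
uc = sqrt(u_A^2 + u_B^2) = sqrt(0.15347913^2 + 0.88161386^2) = 0.89487365
U = k * uc = 2.58 * 0.89487365
U = 2.3088

2.3088


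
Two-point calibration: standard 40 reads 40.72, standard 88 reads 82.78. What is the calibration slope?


slope = (y2 - y1) / (x2 - x1)
= (82.78 - 40.72) / (88 - 40)
= 42.0600 / 48
= 0.8763

0.8763


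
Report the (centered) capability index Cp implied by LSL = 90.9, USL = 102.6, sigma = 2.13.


Cp = (USL - LSL) / (6 * sigma)
= (102.6 - 90.9) / (6 * 2.13)
= 11.7000 / 12.7800
= 0.9155

0.9155


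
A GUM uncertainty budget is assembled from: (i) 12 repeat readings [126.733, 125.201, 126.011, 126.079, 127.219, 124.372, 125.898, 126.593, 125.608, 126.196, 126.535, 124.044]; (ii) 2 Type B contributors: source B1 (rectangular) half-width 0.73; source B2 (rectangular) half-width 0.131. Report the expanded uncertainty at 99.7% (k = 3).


mean = (126.733 + 125.201 + 126.011 + 126.079 + 127.219 + 124.372 + 125.898 + 126.593 + 125.608 + 126.196 + 126.535 + 124.044) / 12 = 125.8740833
s = sqrt(sum((x - mean)^2)/(n-1)) = 0.94361158
u_A = s / sqrt(n) = 0.94361158 / sqrt(12) = 0.2723972
u_B1 = 0.73 / sqrt(3) = 0.4214657
u_B2 = 0.131 / sqrt(3) = 0.075632885
uc = sqrt(0.2723972^2 + 0.4214657^2 + 0.075632885^2) = 0.50749769
U = k * uc = 3 * 0.50749769
U = 1.5225

1.5225


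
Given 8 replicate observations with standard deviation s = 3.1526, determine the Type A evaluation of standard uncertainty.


u_A = s / sqrt(n)
u_A = 3.1526 / sqrt(8)
u_A = 3.1526 / 2.8284271
u_A = 1.1146

1.1146


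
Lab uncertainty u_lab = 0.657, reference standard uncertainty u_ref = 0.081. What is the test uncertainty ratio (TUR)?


TUR = u_lab / u_ref
= 0.657 / 0.081
= 8.1111

8.1111


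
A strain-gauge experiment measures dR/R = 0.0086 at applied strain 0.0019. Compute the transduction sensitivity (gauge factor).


GF = (dR/R) / epsilon
= 0.0086 / 0.0019
= 4.5263

4.5263


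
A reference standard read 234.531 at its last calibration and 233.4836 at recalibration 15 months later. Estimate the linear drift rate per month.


rate = (v2 - v1) / months
= (233.4836 - 234.531) / 15
= -1.0474 / 15
= -0.0698

-0.0698


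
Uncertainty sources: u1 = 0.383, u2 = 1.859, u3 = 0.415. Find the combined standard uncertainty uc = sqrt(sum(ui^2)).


uc = sqrt(0.383^2 + 1.859^2 + 0.415^2)
uc = sqrt(3.774795)
uc = 1.9429

1.9429


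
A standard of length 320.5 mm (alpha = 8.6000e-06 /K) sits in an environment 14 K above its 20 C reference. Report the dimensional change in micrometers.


dL = L * alpha * dT
= 320.5 * 8.6000e-06 * 14
= 0.0385882 mm
dL_um = 0.0385882 * 1000 = 38.5882 um

38.5882


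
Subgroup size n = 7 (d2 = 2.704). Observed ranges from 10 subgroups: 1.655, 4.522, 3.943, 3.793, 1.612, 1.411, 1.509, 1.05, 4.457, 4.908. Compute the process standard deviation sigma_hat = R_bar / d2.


R_bar = (1.655 + 4.522 + 3.943 + 3.793 + 1.612 + 1.411 + 1.509 + 1.05 + 4.457 + 4.908) / 10
R_bar = 28.86 / 10 = 2.886
sigma_hat = R_bar / d2 = 2.886 / 2.704 = 1.0673

1.0673


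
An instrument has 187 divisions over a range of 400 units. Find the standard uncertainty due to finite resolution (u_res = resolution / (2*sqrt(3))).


resolution = range / divisions
resolution = 400 / 187 = 2.1390374
u_res = resolution / (2*sqrt(3))
u_res = 2.1390374 / 3.4641016
u_res = 0.6175

0.6175


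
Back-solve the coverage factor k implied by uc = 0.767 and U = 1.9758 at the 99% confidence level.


k = U / uc
k = 1.9758 / 0.767
k = 2.576

2.576


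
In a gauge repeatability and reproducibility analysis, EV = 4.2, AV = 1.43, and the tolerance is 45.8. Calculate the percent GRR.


GRR = sqrt(EV^2 + AV^2) = sqrt(4.2^2 + 1.43^2) = 4.4367668
%GRR = GRR / tol * 100 = 4.4367668 / 45.8 * 100
%GRR = 9.6873

9.6873


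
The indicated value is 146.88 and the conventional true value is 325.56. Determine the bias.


Systematic error = measured - true
= 146.88 - 325.56
= -178.6800

-178.6800


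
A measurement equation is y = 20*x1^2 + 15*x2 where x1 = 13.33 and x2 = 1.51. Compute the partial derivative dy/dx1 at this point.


y = 20*x1^2 + 15*x2
dy/dx1 = 2*20*x1
Evaluate at x1 = 13.33: c1 = 40 * 13.33
c1 = 533.2000

533.2000


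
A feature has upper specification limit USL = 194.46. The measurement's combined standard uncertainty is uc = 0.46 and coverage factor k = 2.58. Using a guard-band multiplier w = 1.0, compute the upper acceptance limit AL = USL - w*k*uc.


U = k * uc = 2.58 * 0.46 = 1.1868
guard band g = w * U = 1.0 * 1.1868 = 1.1868
AL = USL - g = 194.46 - 1.1868
AL = 193.2732

193.2732


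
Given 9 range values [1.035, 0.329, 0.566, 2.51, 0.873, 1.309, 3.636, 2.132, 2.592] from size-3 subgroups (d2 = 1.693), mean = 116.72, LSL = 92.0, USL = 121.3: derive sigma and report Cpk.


R_bar = (1.035 + 0.329 + 0.566 + 2.51 + 0.873 + 1.309 + 3.636 + 2.132 + 2.592) / 9 = 1.6646667
sigma = R_bar / d2 = 1.6646667 / 1.693 = 0.98326444
Cp = (USL - LSL)/(6*sigma) = (121.3 - 92.0)/(6*0.98326444) = 4.9664
Cpu = (121.3 - 116.72)/(3*0.98326444) = 1.5527
Cpl = (116.72 - 92.0)/(3*0.98326444) = 8.3802
Cpk = min(Cpu, Cpl) = 1.5527

1.5527


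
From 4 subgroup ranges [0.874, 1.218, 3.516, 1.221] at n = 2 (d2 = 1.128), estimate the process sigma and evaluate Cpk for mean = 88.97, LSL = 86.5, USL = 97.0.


R_bar = (0.874 + 1.218 + 3.516 + 1.221) / 4 = 1.70725
sigma = R_bar / d2 = 1.70725 / 1.128 = 1.5135195
Cp = (USL - LSL)/(6*sigma) = (97.0 - 86.5)/(6*1.5135195) = 1.1562
Cpu = (97.0 - 88.97)/(3*1.5135195) = 1.7685
Cpl = (88.97 - 86.5)/(3*1.5135195) = 0.5440
Cpk = min(Cpu, Cpl) = 0.5440

0.5440


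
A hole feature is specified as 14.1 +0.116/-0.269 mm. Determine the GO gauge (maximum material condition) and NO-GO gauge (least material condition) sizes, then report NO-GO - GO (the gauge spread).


GO = nominal - lower_tol (smallest hole = maximum material condition)
GO = 14.1 - 0.269 = 13.831
NO-GO = nominal + upper_tol (largest hole = least material condition)
NO-GO = 14.1 + 0.116 = 14.216
spread = NO-GO - GO = 14.216 - 13.831 = 0.3850

0.3850


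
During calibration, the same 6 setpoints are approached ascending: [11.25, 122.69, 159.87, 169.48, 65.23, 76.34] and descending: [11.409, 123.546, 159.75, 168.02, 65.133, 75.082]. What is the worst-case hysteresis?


|11.25 - 11.409| = 0.1590
|122.69 - 123.546| = 0.8560
|159.87 - 159.75| = 0.1200
|169.48 - 168.02| = 1.4600
|65.23 - 65.133| = 0.0970
|76.34 - 75.082| = 1.2580
hysteresis = max(diffs) = 1.4600

1.4600


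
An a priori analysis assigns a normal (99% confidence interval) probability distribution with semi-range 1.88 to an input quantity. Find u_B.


u_B = half_width / 2.576
u_B = 1.88 / 2.576
u_B = 0.7298

0.7298


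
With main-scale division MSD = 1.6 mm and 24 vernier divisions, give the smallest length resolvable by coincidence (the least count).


LC = MSD / n_div
= 1.6 / 24
= 0.0667

0.0667


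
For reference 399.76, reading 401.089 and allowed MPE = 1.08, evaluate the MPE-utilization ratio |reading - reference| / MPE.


e = indication - reference = 401.089 - 399.76 = 1.3290
|e| = 1.3290
ratio = |e| / MPE = 1.3290 / 1.08
ratio = 1.2306

1.2306


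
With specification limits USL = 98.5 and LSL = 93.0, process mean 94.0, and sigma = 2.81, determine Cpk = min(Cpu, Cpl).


Cpu = (USL - mean) / (3*sigma) = (98.5 - 94.0) / (3*2.81) = 0.5338
Cpl = (mean - LSL) / (3*sigma) = (94.0 - 93.0) / (3*2.81) = 0.1186
Cpk = min(Cpu, Cpl) = 0.1186

0.1186


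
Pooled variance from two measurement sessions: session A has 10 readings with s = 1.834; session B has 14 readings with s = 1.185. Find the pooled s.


s_p = sqrt(((n1-1)*s1^2 + (n2-1)*s2^2) / (n1+n2-2))
numerator = (10-1)*1.834^2 + (14-1)*1.185^2 = 30.272004 + 18.254925 = 48.526929
denominator = 10 + 14 - 2 = 22
s_p^2 = 48.526929 / 22 = 2.2057695
s_p = sqrt(2.2057695) = 1.4852

1.4852


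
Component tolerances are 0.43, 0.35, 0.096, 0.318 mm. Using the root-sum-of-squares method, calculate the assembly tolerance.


RSS = sqrt(0.43^2 + 0.35^2 + 0.096^2 + 0.318^2)
= sqrt(0.41774)
= 0.6463

0.6463


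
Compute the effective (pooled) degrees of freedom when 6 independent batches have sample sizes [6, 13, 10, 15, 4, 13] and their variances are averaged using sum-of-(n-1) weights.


nu = sum_i (n_i - 1)
nu = ((6 - 1) + (13 - 1) + (10 - 1) + (15 - 1) + (4 - 1) + (13 - 1))
nu = 5 + 12 + 9 + 14 + 3 + 12
nu = 55

55


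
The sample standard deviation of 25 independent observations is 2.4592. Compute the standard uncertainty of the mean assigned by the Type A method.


u_A = s / sqrt(n)
u_A = 2.4592 / sqrt(25)
u_A = 2.4592 / 5
u_A = 0.4918

0.4918


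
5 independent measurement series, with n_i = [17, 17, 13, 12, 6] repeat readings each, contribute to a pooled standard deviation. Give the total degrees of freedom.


nu = sum_i (n_i - 1)
nu = ((17 - 1) + (17 - 1) + (13 - 1) + (12 - 1) + (6 - 1))
nu = 16 + 16 + 12 + 11 + 5
nu = 60

60


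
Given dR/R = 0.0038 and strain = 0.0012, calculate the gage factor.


GF = (dR/R) / epsilon
= 0.0038 / 0.0012
= 3.1667

3.1667


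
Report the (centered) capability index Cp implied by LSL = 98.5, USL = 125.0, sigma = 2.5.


Cp = (USL - LSL) / (6 * sigma)
= (125.0 - 98.5) / (6 * 2.5)
= 26.5000 / 15.0000
= 1.7667

1.7667


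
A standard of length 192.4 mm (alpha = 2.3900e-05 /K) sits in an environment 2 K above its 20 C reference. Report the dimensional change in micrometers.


dL = L * alpha * dT
= 192.4 * 2.3900e-05 * 2
= 0.0091967 mm
dL_um = 0.0091967 * 1000 = 9.1967 um

9.1967


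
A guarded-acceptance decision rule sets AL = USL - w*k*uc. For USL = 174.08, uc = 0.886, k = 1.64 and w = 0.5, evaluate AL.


U = k * uc = 1.64 * 0.886 = 1.45304
guard band g = w * U = 0.5 * 1.45304 = 0.72652
AL = USL - g = 174.08 - 0.72652
AL = 173.3535

173.3535


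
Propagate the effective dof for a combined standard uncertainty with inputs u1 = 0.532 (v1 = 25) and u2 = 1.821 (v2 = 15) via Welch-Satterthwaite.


uc = sqrt(u1^2 + u2^2) = sqrt(0.532^2 + 1.821^2) = 1.8971202
v_eff = uc^4 / (u1^4/v1 + u2^4/v2)
= 1.8971202^4 / (0.532^4/25 + 1.821^4/15)
= 12.953269 / 0.7362793
v_eff = 17.5929

17.5929


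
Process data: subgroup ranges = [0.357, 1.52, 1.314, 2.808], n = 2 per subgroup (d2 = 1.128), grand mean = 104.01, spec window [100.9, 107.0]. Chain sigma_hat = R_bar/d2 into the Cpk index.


R_bar = (0.357 + 1.52 + 1.314 + 2.808) / 4 = 1.49975
sigma = R_bar / d2 = 1.49975 / 1.128 = 1.3295656
Cp = (USL - LSL)/(6*sigma) = (107.0 - 100.9)/(6*1.3295656) = 0.7647
Cpu = (107.0 - 104.01)/(3*1.3295656) = 0.7496
Cpl = (104.01 - 100.9)/(3*1.3295656) = 0.7797
Cpk = min(Cpu, Cpl) = 0.7496

0.7496
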